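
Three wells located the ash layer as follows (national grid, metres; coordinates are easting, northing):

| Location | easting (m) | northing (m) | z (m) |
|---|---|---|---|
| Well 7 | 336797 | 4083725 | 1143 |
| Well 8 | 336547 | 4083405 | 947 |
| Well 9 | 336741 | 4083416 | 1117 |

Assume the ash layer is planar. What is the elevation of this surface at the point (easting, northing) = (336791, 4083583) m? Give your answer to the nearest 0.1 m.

1148.4 m

Two edge vectors: Well 7→Well 8 = (-250, -320, -196), Well 7→Well 9 = (-56, -309, -26).
Normal n = (Well 7→Well 8) × (Well 7→Well 9) = (-52244, 4476, 59330).
So ∂z/∂easting = −n_x/n_z = 0.880566324 and ∂z/∂northing = −n_y/n_z = −0.075442441.
Intercept c from Well 7: 1143 − 296572.10 + 308086.18 = 12657.08.
At (336791, 4083583): z = 296566.8 − 308075.5 + 12657.08 = 1148.4 m.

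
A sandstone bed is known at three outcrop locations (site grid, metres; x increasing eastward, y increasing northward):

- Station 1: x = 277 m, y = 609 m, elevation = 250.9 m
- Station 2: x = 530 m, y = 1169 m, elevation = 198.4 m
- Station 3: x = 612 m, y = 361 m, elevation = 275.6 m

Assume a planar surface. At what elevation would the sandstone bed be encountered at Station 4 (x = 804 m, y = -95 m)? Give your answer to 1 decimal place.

Let the plane be z = a·x + b·y + c.
Station 2−Station 1: 253a + 560b = −52.5;  Station 3−Station 1: 335a − 248b = 24.7.
Solving gives a = 0.003244, b = −0.095215.
Then c = 250.9 − a·277 − b·609 = 307.99.
At (804, -95): z = 2.6 + 9.0 + 307.99 = 319.6 m.

319.6 m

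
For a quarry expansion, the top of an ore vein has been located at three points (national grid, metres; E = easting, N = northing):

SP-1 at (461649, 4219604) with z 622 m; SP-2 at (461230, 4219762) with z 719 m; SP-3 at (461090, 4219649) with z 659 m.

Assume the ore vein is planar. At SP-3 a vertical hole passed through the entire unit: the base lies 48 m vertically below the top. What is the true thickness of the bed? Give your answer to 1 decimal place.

41.9 m

Two edge vectors: SP-1→SP-2 = (-419, 158, 97), SP-1→SP-3 = (-559, 45, 37).
Normal n = (SP-1→SP-2) × (SP-1→SP-3) = (1481, -38720, 69467).
So ∂z/∂E = −n_x/n_z = −0.02132 and ∂z/∂N = −n_y/n_z = 0.55739.
|∇z| = √(a²+b²) = 0.55779, so dip δ = arctan(0.55779) = 29.15°.
True thickness = vertical thickness × cos δ = 48 × cos 29.15° = 41.9 m.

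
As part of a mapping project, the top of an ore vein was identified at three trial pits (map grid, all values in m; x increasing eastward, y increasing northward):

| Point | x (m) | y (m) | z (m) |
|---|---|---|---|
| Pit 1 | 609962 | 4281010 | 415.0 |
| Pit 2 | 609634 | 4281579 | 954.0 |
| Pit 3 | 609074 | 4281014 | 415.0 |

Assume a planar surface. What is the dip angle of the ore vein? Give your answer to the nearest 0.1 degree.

Let the plane be z = a·x + b·y + c.
Pit 2−Pit 1: −328a + 569b = 539;  Pit 3−Pit 1: −888a + 4b = 0.
Solving gives a = 0.00428, b = 0.94974.
Gradient magnitude |∇z| = √(a² + b²) = √(0.00002 + 0.90201) = 0.94975.
True dip = arctan(0.94975) = 43.5°, dipping toward S (azimuth ≈ 180°).

43.5°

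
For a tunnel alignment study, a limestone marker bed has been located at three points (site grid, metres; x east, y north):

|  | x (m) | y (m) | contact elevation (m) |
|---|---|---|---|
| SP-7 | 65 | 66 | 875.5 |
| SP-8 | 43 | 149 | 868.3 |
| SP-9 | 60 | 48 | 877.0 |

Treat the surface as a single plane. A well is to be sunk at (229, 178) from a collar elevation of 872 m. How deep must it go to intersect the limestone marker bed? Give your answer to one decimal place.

5.0 m

Two edge vectors: SP-7→SP-8 = (-22, 83, -7.2), SP-7→SP-9 = (-5, -18, 1.5).
Normal n = (SP-7→SP-8) × (SP-7→SP-9) = (-5.1, 69, 811).
So ∂z/∂x = −n_x/n_z = 0.00629 and ∂z/∂y = −n_y/n_z = −0.08508.
Intercept c from SP-7: 875.5 − 0.41 + 5.62 = 880.71.
At (229, 178): z_contact = 1.44 − 15.14 + 880.71 = 867.00 m.
Depth below ground = 872 − 867.00 = 5.0 m.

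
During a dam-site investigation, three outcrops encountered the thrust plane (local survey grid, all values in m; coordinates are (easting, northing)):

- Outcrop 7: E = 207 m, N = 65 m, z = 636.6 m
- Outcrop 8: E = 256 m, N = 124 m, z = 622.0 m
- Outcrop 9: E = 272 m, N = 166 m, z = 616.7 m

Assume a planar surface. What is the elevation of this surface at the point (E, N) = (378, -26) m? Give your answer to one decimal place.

592.6 m

Let the plane be z = a·E + b·N + c.
Outcrop 8−Outcrop 7: 49a + 59b = −14.6;  Outcrop 9−Outcrop 7: 65a + 101b = −19.9.
Solving gives a = −0.26975, b = −0.02343.
Then c = 636.6 − a·207 − b·65 = 693.96.
At (378, -26): z = −102.0 + 0.6 + 693.96 = 592.6 m.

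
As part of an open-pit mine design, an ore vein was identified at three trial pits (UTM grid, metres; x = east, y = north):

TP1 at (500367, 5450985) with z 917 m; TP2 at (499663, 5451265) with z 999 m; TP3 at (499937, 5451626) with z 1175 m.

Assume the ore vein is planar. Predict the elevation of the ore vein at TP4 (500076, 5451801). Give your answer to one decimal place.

1260.7 m

Two edge vectors: TP1→TP2 = (-704, 280, 82), TP1→TP3 = (-430, 641, 258).
Normal n = (TP1→TP2) × (TP1→TP3) = (19678, 146372, -330864).
So ∂z/∂x = −n_x/n_z = 0.059474588 and ∂z/∂y = −n_y/n_z = 0.442393249.
Intercept c from TP1: 917 − 29759.12 − 2411478.97 = −2440321.09.
At (500076, 5451801): z = 29741.8 + 2411840.0 − 2440321.09 = 1260.7 m.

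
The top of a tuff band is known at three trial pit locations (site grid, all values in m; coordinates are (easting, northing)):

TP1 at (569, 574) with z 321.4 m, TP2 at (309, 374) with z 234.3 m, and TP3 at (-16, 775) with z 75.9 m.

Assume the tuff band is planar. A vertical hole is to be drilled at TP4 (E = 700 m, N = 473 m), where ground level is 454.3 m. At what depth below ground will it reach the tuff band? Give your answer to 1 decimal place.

73.7 m

Two edge vectors: TP1→TP2 = (-260, -200, -87.1), TP1→TP3 = (-585, 201, -245.5).
Normal n = (TP1→TP2) × (TP1→TP3) = (66607.1, -12876.5, -169260).
So ∂z/∂E = −n_x/n_z = 0.39352 and ∂z/∂N = −n_y/n_z = −0.07608.
Intercept c from TP1: 321.4 − 223.91 + 43.67 = 141.15.
At (700, 473): z_contact = 275.46 − 35.98 + 141.15 = 380.63 m.
Depth below ground = 454.3 − 380.63 = 73.7 m.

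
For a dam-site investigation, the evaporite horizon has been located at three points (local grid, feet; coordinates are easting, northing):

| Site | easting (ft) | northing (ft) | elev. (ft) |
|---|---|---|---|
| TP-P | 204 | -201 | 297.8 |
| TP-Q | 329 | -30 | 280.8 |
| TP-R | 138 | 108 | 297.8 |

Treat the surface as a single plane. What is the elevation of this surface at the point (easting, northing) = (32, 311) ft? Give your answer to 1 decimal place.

Let the plane be z = a·easting + b·northing + c.
TP-Q−TP-P: 125a + 171b = −17;  TP-R−TP-P: −66a + 309b = 0.
Solving gives a = −0.10525, b = −0.02248.
Then c = 297.8 − a·204 − b·-201 = 314.75.
At (32, 311): z = −3.4 − 7.0 + 314.75 = 304.4 ft.

304.4 ft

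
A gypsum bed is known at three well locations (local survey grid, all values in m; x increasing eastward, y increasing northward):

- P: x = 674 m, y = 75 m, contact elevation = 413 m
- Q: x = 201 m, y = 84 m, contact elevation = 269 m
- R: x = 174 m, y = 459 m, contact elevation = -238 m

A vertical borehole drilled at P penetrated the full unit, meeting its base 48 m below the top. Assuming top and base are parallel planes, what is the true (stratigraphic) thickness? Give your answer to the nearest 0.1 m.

28.4 m

Two edge vectors: P→Q = (-473, 9, -144), P→R = (-500, 384, -651).
Normal n = (P→Q) × (P→R) = (49437, -235923, -177132).
So ∂z/∂x = −n_x/n_z = 0.27910 and ∂z/∂y = −n_y/n_z = −1.33191.
|∇z| = √(a²+b²) = 1.36083, so dip δ = arctan(1.36083) = 53.69°.
True thickness = vertical thickness × cos δ = 48 × cos 53.69° = 28.4 m.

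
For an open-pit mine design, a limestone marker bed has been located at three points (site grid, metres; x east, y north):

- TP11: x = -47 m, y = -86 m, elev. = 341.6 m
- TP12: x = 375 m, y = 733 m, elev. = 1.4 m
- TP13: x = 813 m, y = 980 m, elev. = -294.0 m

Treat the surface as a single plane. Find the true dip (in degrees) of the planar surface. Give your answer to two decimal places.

Two edge vectors: TP11→TP12 = (422, 819, -340.2), TP11→TP13 = (860, 1066, -635.6).
Normal n = (TP11→TP12) × (TP11→TP13) = (-157903.2, -24348.8, -254488).
So ∂z/∂x = −n_x/n_z = −0.62047 and ∂z/∂y = −n_y/n_z = −0.09568.
Gradient magnitude |∇z| = √(a² + b²) = √(0.38499 + 0.00915) = 0.62781.
True dip = arctan(0.62781) = 32.12°, dipping toward E (azimuth ≈ 081°).

32.12°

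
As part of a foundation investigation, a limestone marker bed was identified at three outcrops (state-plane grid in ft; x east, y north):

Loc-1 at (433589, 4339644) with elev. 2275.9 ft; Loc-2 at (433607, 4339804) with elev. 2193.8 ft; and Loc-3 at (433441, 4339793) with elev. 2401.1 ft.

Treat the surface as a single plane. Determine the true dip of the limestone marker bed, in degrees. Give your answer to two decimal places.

Two edge vectors: Loc-1→Loc-2 = (18, 160, -82.1), Loc-1→Loc-3 = (-148, 149, 125.2).
Normal n = (Loc-1→Loc-2) × (Loc-1→Loc-3) = (32264.9, 9897.2, 26362).
So ∂z/∂x = −n_x/n_z = −1.22392 and ∂z/∂y = −n_y/n_z = −0.37543.
Gradient magnitude |∇z| = √(a² + b²) = √(1.49797 + 0.14095) = 1.28020.
True dip = arctan(1.28020) = 52.01°, dipping toward ENE (azimuth ≈ 073°).

52.01°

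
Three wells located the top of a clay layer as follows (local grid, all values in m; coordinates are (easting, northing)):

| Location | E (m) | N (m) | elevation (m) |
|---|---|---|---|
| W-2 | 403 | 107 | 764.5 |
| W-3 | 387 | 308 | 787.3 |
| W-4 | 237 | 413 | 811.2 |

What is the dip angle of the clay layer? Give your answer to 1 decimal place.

Two edge vectors: W-2→W-3 = (-16, 201, 22.8), W-2→W-4 = (-166, 306, 46.7).
Normal n = (W-2→W-3) × (W-2→W-4) = (2409.9, -3037.6, 28470).
So ∂z/∂E = −n_x/n_z = −0.08465 and ∂z/∂N = −n_y/n_z = 0.10669.
Gradient magnitude |∇z| = √(a² + b²) = √(0.00717 + 0.01138) = 0.13619.
True dip = arctan(0.13619) = 7.8°, dipping toward SE (azimuth ≈ 142°).

7.8°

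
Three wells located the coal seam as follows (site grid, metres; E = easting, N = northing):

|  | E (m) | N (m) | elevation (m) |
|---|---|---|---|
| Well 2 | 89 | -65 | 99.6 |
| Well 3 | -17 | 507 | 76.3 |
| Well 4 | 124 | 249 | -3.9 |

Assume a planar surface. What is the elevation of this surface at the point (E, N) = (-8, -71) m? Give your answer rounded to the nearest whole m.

Two edge vectors: Well 2→Well 3 = (-106, 572, -23.3), Well 2→Well 4 = (35, 314, -103.5).
Normal n = (Well 2→Well 3) × (Well 2→Well 4) = (-51885.8, -11786.5, -53304).
So ∂z/∂E = −n_x/n_z = −0.97339 and ∂z/∂N = −n_y/n_z = −0.22112.
Intercept c from Well 2: 99.6 + 86.63 − 14.37 = 171.86.
At (-8, -71): z = 7.8 + 15.7 + 171.86 = 195.3 m.

195 m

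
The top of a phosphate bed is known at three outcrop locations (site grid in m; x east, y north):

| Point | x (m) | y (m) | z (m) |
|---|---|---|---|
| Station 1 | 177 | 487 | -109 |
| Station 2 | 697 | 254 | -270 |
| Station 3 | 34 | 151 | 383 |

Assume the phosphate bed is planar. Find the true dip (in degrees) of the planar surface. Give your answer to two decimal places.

Two edge vectors: Station 1→Station 2 = (520, -233, -161), Station 1→Station 3 = (-143, -336, 492).
Normal n = (Station 1→Station 2) × (Station 1→Station 3) = (-168732, -232817, -208039).
So ∂z/∂x = −n_x/n_z = −0.81106 and ∂z/∂y = −n_y/n_z = −1.11910.
Gradient magnitude |∇z| = √(a² + b²) = √(0.65782 + 1.25239) = 1.38210.
True dip = arctan(1.38210) = 54.11°, dipping toward NE (azimuth ≈ 036°).

54.11°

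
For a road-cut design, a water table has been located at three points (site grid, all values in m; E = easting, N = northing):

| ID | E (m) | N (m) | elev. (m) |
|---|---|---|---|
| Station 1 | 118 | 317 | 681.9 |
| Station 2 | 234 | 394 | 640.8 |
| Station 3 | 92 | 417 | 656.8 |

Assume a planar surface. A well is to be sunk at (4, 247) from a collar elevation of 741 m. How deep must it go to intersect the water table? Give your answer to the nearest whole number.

Let the plane be z = a·E + b·N + c.
Station 2−Station 1: 116a + 77b = −41.1;  Station 3−Station 1: −26a + 100b = −25.1.
Solving gives a = −0.16007, b = −0.29262.
Then c = 681.9 − a·118 − b·317 = 793.55.
At (4, 247): z_contact = −0.6 − 72.3 + 793.55 = 720.6 m.
Depth below ground = 741 − 720.6 = 20 m.

20 m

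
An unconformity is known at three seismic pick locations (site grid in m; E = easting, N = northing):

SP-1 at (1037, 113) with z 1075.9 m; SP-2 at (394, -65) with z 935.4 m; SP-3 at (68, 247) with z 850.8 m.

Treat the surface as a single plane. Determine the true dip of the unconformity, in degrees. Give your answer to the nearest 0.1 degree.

Two edge vectors: SP-1→SP-2 = (-643, -178, -140.5), SP-1→SP-3 = (-969, 134, -225.1).
Normal n = (SP-1→SP-2) × (SP-1→SP-3) = (58894.8, -8594.8, -258644).
So ∂z/∂E = −n_x/n_z = 0.22771 and ∂z/∂N = −n_y/n_z = −0.03323.
Gradient magnitude |∇z| = √(a² + b²) = √(0.05185 + 0.00110) = 0.23012.
True dip = arctan(0.23012) = 13.0°, dipping toward W (azimuth ≈ 278°).

13.0°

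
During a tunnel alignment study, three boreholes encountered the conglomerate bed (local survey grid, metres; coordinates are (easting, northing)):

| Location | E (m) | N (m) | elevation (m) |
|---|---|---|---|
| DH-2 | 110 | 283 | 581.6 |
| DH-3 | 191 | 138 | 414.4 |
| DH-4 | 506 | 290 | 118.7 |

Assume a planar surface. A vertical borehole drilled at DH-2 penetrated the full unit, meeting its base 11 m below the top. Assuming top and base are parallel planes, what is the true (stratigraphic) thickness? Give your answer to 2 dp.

6.78 m

Two edge vectors: DH-2→DH-3 = (81, -145, -167.2), DH-2→DH-4 = (396, 7, -462.9).
Normal n = (DH-2→DH-3) × (DH-2→DH-4) = (68290.9, -28716.3, 57987).
So ∂z/∂E = −n_x/n_z = −1.17769 and ∂z/∂N = −n_y/n_z = 0.49522.
|∇z| = √(a²+b²) = 1.27758, so dip δ = arctan(1.27758) = 51.95°.
True thickness = vertical thickness × cos δ = 11 × cos 51.95° = 6.78 m.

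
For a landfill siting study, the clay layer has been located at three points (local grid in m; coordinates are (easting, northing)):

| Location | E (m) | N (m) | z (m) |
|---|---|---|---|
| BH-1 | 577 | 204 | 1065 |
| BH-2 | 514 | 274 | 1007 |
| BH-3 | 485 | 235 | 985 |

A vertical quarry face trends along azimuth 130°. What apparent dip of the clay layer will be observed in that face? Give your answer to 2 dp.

34.66°

Two edge vectors: BH-1→BH-2 = (-63, 70, -58), BH-1→BH-3 = (-92, 31, -80).
Normal n = (BH-1→BH-2) × (BH-1→BH-3) = (-3802, 296, 4487).
So ∂z/∂E = −n_x/n_z = 0.84734 and ∂z/∂N = −n_y/n_z = −0.06597.
Unit vector along 130° is (sin 130°, cos 130°) = (0.7660, -0.6428).
Slope in that direction = a·(0.7660) + b·(-0.6428) = 0.69150.
Apparent dip = arctan|0.69150| = 34.66° (true dip is 40.4°, so apparent ≤ true as expected).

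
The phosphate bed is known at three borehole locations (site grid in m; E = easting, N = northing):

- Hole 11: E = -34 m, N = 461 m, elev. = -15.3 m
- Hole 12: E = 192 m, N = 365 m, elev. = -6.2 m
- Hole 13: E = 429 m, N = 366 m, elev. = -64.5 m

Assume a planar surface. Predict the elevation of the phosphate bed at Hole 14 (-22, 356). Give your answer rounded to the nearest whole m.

Let the plane be z = a·E + b·N + c.
Hole 12−Hole 11: 226a − 96b = 9.1;  Hole 13−Hole 11: 463a − 95b = −49.2.
Solving gives a = −0.24318, b = −0.66727.
Then c = -15.3 − a·-34 − b·461 = 284.04.
At (-22, 356): z = 5.3 − 237.5 + 284.04 = 51.8 m.

52 m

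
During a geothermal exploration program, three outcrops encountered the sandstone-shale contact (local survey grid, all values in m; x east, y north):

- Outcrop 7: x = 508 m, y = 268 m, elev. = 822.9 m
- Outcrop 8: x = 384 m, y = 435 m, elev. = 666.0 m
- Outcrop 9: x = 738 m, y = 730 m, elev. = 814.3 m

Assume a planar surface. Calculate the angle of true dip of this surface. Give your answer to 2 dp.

39.96°

Two edge vectors: Outcrop 7→Outcrop 8 = (-124, 167, -156.9), Outcrop 7→Outcrop 9 = (230, 462, -8.6).
Normal n = (Outcrop 7→Outcrop 8) × (Outcrop 7→Outcrop 9) = (71051.6, -37153.4, -95698).
So ∂z/∂x = −n_x/n_z = 0.74246 and ∂z/∂y = −n_y/n_z = −0.38824.
Gradient magnitude |∇z| = √(a² + b²) = √(0.55124 + 0.15073) = 0.83784.
True dip = arctan(0.83784) = 39.96°, dipping toward WNW (azimuth ≈ 298°).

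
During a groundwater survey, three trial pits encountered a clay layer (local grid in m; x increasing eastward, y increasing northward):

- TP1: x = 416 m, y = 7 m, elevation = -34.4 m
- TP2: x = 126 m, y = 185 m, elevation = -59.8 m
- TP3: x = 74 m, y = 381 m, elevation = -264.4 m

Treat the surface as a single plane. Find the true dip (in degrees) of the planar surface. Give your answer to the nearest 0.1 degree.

54.2°

Two edge vectors: TP1→TP2 = (-290, 178, -25.4), TP1→TP3 = (-342, 374, -230).
Normal n = (TP1→TP2) × (TP1→TP3) = (-31440.4, -58013.2, -47584).
So ∂z/∂x = −n_x/n_z = −0.66073 and ∂z/∂y = −n_y/n_z = −1.21917.
Gradient magnitude |∇z| = √(a² + b²) = √(0.43657 + 1.48639) = 1.38671.
True dip = arctan(1.38671) = 54.2°, dipping toward NNE (azimuth ≈ 028°).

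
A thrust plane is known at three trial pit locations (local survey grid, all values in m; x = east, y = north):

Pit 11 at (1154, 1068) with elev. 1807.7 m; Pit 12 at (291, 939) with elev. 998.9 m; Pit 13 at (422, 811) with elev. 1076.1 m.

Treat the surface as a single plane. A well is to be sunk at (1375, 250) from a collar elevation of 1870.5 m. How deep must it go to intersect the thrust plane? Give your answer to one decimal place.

Let the plane be z = a·x + b·y + c.
Pit 12−Pit 11: −863a − 129b = −808.8;  Pit 13−Pit 11: −732a − 257b = −731.6.
Solving gives a = 0.891037, b = 0.308796.
Then c = 1807.7 − a·1154 − b·1068 = 449.65.
At (1375, 250): z_contact = 1225.18 + 77.20 + 449.65 = 1752.02 m.
Depth below ground = 1870.5 − 1752.02 = 118.5 m.

118.5 m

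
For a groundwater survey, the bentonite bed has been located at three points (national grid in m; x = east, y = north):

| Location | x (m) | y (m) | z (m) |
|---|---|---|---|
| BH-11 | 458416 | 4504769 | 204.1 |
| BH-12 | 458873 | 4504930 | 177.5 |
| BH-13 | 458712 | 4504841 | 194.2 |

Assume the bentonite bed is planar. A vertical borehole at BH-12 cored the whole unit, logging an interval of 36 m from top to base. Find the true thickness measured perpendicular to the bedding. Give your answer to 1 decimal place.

Let the plane be z = a·x + b·y + c.
BH-12−BH-11: 457a + 161b = −26.6;  BH-13−BH-11: 296a + 72b = −9.9.
Solving gives a = 0.02178, b = −0.22704.
|∇z| = √(a²+b²) = 0.22808, so dip δ = arctan(0.22808) = 12.85°.
True thickness = vertical thickness × cos δ = 36 × cos 12.85° = 35.1 m.

35.1 m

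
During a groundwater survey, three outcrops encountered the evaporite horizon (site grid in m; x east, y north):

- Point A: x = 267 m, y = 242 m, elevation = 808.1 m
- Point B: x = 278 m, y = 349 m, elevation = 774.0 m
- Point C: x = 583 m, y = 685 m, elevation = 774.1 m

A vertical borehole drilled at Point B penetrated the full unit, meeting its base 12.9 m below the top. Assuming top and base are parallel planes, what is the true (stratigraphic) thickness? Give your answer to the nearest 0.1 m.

11.4 m

Two edge vectors: Point A→Point B = (11, 107, -34.1), Point A→Point C = (316, 443, -34).
Normal n = (Point A→Point B) × (Point A→Point C) = (11468.3, -10401.6, -28939).
So ∂z/∂x = −n_x/n_z = 0.39629 and ∂z/∂y = −n_y/n_z = −0.35943.
|∇z| = √(a²+b²) = 0.53501, so dip δ = arctan(0.53501) = 28.15°.
True thickness = vertical thickness × cos δ = 12.9 × cos 28.15° = 11.4 m.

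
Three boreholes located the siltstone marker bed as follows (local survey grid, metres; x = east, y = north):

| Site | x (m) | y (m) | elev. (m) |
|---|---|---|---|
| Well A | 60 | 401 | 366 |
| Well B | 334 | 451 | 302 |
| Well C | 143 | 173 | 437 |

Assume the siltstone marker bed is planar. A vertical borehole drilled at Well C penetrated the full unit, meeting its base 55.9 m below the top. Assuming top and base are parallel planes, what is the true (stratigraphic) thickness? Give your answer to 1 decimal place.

51.8 m

Let the plane be z = a·x + b·y + c.
Well B−Well A: 274a + 50b = −64;  Well C−Well A: 83a − 228b = 71.
Solving gives a = −0.16574, b = −0.37174.
|∇z| = √(a²+b²) = 0.40701, so dip δ = arctan(0.40701) = 22.15°.
True thickness = vertical thickness × cos δ = 55.9 × cos 22.15° = 51.8 m.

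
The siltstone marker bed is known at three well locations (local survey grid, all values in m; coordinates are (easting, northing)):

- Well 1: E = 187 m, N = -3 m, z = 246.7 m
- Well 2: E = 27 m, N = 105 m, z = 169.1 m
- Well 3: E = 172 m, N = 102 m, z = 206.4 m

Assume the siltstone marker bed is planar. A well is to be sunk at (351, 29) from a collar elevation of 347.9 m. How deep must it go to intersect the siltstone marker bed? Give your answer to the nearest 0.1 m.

71.3 m

Two edge vectors: Well 1→Well 2 = (-160, 108, -77.6), Well 1→Well 3 = (-15, 105, -40.3).
Normal n = (Well 1→Well 2) × (Well 1→Well 3) = (3795.6, -5284, -15180).
So ∂z/∂E = −n_x/n_z = 0.25004 and ∂z/∂N = −n_y/n_z = −0.34809.
Intercept c from Well 1: 246.7 − 46.76 − 1.04 = 198.90.
At (351, 29): z_contact = 87.76 − 10.09 + 198.90 = 276.57 m.
Depth below ground = 347.9 − 276.57 = 71.3 m.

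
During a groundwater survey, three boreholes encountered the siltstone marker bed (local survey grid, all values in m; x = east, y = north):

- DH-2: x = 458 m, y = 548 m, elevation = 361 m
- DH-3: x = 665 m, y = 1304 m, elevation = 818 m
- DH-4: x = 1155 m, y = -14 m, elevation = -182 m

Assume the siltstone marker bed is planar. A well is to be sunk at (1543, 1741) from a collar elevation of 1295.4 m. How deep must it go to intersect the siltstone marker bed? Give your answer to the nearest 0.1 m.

Let the plane be z = a·x + b·y + c.
DH-3−DH-2: 207a + 756b = 457;  DH-4−DH-2: 697a − 562b = −543.
Solving gives a = −0.238897, b = 0.669909.
Then c = 361 − a·458 − b·548 = 103.30.
At (1543, 1741): z_contact = −368.62 + 1166.31 + 103.30 = 901.00 m.
Depth below ground = 1295.4 − 901.00 = 394.4 m.

394.4 m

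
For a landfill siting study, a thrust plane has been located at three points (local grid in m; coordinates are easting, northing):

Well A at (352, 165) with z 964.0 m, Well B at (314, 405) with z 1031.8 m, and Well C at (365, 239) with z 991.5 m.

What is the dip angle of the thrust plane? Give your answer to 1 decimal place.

Two edge vectors: Well A→Well B = (-38, 240, 67.8), Well A→Well C = (13, 74, 27.5).
Normal n = (Well A→Well B) × (Well A→Well C) = (1582.8, 1926.4, -5932).
So ∂z/∂easting = −n_x/n_z = 0.26682 and ∂z/∂northing = −n_y/n_z = 0.32475.
Gradient magnitude |∇z| = √(a² + b²) = √(0.07120 + 0.10546) = 0.42030.
True dip = arctan(0.42030) = 22.8°, dipping toward SW (azimuth ≈ 219°).

22.8°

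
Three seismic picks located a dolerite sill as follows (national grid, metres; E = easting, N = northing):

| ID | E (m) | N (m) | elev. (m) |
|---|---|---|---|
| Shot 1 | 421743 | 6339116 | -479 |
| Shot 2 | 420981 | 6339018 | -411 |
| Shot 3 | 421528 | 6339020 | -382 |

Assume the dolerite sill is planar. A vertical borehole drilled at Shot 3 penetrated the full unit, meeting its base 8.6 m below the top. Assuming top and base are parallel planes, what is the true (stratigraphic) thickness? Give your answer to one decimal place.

Let the plane be z = a·E + b·N + c.
Shot 2−Shot 1: −762a − 98b = 68;  Shot 3−Shot 1: −215a − 96b = 97.
Solving gives a = 0.05718, b = −1.13847.
|∇z| = √(a²+b²) = 1.13991, so dip δ = arctan(1.13991) = 48.74°.
True thickness = vertical thickness × cos δ = 8.6 × cos 48.74° = 5.7 m.

5.7 m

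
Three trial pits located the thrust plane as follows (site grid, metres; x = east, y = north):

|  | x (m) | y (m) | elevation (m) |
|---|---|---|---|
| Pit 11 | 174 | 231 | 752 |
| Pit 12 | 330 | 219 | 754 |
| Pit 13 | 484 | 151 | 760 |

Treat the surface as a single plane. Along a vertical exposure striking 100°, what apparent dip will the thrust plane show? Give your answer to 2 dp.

Two edge vectors: Pit 11→Pit 12 = (156, -12, 2), Pit 11→Pit 13 = (310, -80, 8).
Normal n = (Pit 11→Pit 12) × (Pit 11→Pit 13) = (64, -628, -8760).
So ∂z/∂x = −n_x/n_z = 0.00731 and ∂z/∂y = −n_y/n_z = −0.07169.
Unit vector along 100° is (sin 100°, cos 100°) = (0.9848, -0.1736).
Slope in that direction = a·(0.9848) + b·(-0.1736) = 0.01964.
Apparent dip = arctan|0.01964| = 1.13° (true dip is 4.1°, so apparent ≤ true as expected).

1.13°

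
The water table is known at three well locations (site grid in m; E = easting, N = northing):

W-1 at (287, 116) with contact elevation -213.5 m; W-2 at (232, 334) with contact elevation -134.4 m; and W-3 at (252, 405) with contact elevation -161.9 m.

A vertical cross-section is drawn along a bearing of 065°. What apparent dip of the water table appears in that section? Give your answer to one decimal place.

Let the plane be z = a·E + b·N + c.
W-2−W-1: −55a + 218b = 79.1;  W-3−W-1: −35a + 289b = 51.6.
Solving gives a = −1.40485, b = 0.00841.
Unit vector along 065° is (sin 65°, cos 65°) = (0.9063, 0.4226).
Slope in that direction = a·(0.9063) + b·(0.4226) = −1.26967.
Apparent dip = arctan|1.26967| = 51.8° (true dip is 54.6°, so apparent ≤ true as expected).

51.8°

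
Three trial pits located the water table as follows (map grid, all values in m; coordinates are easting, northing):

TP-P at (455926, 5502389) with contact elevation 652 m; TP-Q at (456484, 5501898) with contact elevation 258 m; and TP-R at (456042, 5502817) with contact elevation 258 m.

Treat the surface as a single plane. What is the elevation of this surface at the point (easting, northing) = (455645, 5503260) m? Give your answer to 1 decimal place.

483.2 m

Let the plane be z = a·easting + b·northing + c.
TP-Q−TP-P: 558a − 491b = −394;  TP-R−TP-P: 116a + 428b = −394.
Solving gives a = −1.224173372, b = −0.588775441.
Then c = 652 − a·455926 − b·5502389 = 3798455.98.
At (455645, 5503260): z = −557788.5 − 3240184.3 + 3798455.98 = 483.2 m.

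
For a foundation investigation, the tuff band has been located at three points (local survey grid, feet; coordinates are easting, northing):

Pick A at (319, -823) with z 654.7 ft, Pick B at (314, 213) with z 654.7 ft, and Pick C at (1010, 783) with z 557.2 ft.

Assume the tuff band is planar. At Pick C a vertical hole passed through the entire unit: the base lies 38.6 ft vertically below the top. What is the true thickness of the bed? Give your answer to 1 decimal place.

38.2 ft

Two edge vectors: Pick A→Pick B = (-5, 1036, 0), Pick A→Pick C = (691, 1606, -97.5).
Normal n = (Pick A→Pick B) × (Pick A→Pick C) = (-101010, -487.5, -723906).
So ∂z/∂easting = −n_x/n_z = −0.13953 and ∂z/∂northing = −n_y/n_z = −0.00067.
|∇z| = √(a²+b²) = 0.13954, so dip δ = arctan(0.13954) = 7.94°.
True thickness = vertical thickness × cos δ = 38.6 × cos 7.94° = 38.2 ft.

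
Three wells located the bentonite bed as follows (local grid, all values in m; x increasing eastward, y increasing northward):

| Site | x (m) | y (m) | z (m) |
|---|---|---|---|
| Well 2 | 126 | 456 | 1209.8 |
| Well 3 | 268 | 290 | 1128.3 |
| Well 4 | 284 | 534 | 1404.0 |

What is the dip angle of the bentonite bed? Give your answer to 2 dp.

Two edge vectors: Well 2→Well 3 = (142, -166, -81.5), Well 2→Well 4 = (158, 78, 194.2).
Normal n = (Well 2→Well 3) × (Well 2→Well 4) = (-25880.2, -40453.4, 37304).
So ∂z/∂x = −n_x/n_z = 0.69376 and ∂z/∂y = −n_y/n_z = 1.08443.
Gradient magnitude |∇z| = √(a² + b²) = √(0.48131 + 1.17598) = 1.28736.
True dip = arctan(1.28736) = 52.16°, dipping toward SSW (azimuth ≈ 213°).

52.16°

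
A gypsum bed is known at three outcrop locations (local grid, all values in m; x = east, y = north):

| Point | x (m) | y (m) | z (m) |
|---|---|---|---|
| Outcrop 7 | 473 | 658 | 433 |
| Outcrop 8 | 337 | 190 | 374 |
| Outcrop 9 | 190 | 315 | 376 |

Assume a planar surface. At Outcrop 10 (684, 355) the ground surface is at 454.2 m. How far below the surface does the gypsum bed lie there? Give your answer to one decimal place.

37.0 m

Two edge vectors: Outcrop 7→Outcrop 8 = (-136, -468, -59), Outcrop 7→Outcrop 9 = (-283, -343, -57).
Normal n = (Outcrop 7→Outcrop 8) × (Outcrop 7→Outcrop 9) = (6439, 8945, -85796).
So ∂z/∂x = −n_x/n_z = 0.07505 and ∂z/∂y = −n_y/n_z = 0.10426.
Intercept c from Outcrop 7: 433 − 35.50 − 68.60 = 328.90.
At (684, 355): z_contact = 51.33 + 37.01 + 328.90 = 417.25 m.
Depth below ground = 454.2 − 417.25 = 37.0 m.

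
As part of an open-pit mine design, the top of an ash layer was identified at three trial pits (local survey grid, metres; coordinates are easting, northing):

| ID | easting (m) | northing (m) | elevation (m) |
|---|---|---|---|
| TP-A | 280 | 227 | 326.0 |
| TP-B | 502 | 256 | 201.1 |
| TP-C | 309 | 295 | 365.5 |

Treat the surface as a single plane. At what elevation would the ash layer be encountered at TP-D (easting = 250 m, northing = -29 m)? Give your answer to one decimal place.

Two edge vectors: TP-A→TP-B = (222, 29, -124.9), TP-A→TP-C = (29, 68, 39.5).
Normal n = (TP-A→TP-B) × (TP-A→TP-C) = (9638.7, -12391.1, 14255).
So ∂z/∂easting = −n_x/n_z = −0.67616 and ∂z/∂northing = −n_y/n_z = 0.86925.
Intercept c from TP-A: 326 + 189.33 − 197.32 = 318.01.
At (250, -29): z = −169.0 − 25.2 + 318.01 = 123.8 m.

123.8 m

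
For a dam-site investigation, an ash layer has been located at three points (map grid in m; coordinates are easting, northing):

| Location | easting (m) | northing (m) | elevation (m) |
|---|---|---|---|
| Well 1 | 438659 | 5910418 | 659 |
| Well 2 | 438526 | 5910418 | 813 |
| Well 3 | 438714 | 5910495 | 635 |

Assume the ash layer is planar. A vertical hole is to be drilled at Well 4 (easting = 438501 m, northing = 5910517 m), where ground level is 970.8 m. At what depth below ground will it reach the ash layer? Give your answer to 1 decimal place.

Let the plane be z = a·easting + b·northing + c.
Well 2−Well 1: −133a + 0b = 154;  Well 3−Well 1: 55a + 77b = −24.
Solving gives a = −1.157894737, b = 0.515379357.
Then c = 659 − a·438659 − b·5910418 = −2537527.48.
At (438501, 5910517): z_contact = −507738.00 + 3046158.45 − 2537527.48 = 892.97 m.
Depth below ground = 970.8 − 892.97 = 77.8 m.

77.8 m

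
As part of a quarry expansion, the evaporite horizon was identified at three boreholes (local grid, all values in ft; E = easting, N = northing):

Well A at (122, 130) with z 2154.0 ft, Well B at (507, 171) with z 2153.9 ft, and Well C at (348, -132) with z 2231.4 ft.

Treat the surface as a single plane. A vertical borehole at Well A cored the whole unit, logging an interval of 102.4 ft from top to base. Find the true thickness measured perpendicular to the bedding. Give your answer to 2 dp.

98.80 ft

Two edge vectors: Well A→Well B = (385, 41, -0.1), Well A→Well C = (226, -262, 77.4).
Normal n = (Well A→Well B) × (Well A→Well C) = (3147.2, -29821.6, -110136).
So ∂z/∂E = −n_x/n_z = 0.02858 and ∂z/∂N = −n_y/n_z = −0.27077.
|∇z| = √(a²+b²) = 0.27227, so dip δ = arctan(0.27227) = 15.23°.
True thickness = vertical thickness × cos δ = 102.4 × cos 15.23° = 98.80 ft.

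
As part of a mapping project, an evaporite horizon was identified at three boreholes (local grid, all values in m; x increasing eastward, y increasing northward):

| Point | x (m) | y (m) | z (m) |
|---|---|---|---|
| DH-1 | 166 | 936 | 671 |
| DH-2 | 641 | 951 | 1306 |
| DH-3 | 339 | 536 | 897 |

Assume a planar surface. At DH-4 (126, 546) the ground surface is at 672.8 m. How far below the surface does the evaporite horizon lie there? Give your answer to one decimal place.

60.3 m

Two edge vectors: DH-1→DH-2 = (475, 15, 635), DH-1→DH-3 = (173, -400, 226).
Normal n = (DH-1→DH-2) × (DH-1→DH-3) = (257390, 2505, -192595).
So ∂z/∂x = −n_x/n_z = 1.33643 and ∂z/∂y = −n_y/n_z = 0.01301.
Intercept c from DH-1: 671 − 221.85 − 12.17 = 436.98.
At (126, 546): z_contact = 168.39 + 7.10 + 436.98 = 612.47 m.
Depth below ground = 672.8 − 612.47 = 60.3 m.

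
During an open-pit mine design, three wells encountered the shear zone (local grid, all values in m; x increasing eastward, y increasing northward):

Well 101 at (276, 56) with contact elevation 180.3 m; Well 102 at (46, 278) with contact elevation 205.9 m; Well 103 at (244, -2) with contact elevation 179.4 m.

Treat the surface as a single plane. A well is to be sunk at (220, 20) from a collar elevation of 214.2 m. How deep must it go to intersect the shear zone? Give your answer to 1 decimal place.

Let the plane be z = a·x + b·y + c.
Well 102−Well 101: −230a + 222b = 25.6;  Well 103−Well 101: −32a − 58b = −0.9.
Solving gives a = −0.06285, b = 0.05020.
Then c = 180.3 − a·276 − b·56 = 194.84.
At (220, 20): z_contact = −13.83 + 1.00 + 194.84 = 182.01 m.
Depth below ground = 214.2 − 182.01 = 32.2 m.

32.2 m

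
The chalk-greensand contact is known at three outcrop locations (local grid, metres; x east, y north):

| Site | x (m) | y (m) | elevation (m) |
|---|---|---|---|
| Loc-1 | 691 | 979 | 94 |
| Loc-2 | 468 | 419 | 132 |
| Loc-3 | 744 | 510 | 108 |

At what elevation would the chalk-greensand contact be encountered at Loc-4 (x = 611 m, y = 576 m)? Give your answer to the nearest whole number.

115 m

Two edge vectors: Loc-1→Loc-2 = (-223, -560, 38), Loc-1→Loc-3 = (53, -469, 14).
Normal n = (Loc-1→Loc-2) × (Loc-1→Loc-3) = (9982, 5136, 134267).
So ∂z/∂x = −n_x/n_z = −0.07434 and ∂z/∂y = −n_y/n_z = −0.03825.
Intercept c from Loc-1: 94 + 51.37 + 37.45 = 182.82.
At (611, 576): z = −45.4 − 22.0 + 182.82 = 115.4 m.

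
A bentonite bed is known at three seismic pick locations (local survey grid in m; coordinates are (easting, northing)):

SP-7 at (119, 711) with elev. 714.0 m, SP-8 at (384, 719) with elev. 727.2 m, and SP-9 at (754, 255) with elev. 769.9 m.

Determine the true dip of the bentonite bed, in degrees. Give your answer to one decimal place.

Two edge vectors: SP-7→SP-8 = (265, 8, 13.2), SP-7→SP-9 = (635, -456, 55.9).
Normal n = (SP-7→SP-8) × (SP-7→SP-9) = (6466.4, -6431.5, -125920).
So ∂z/∂E = −n_x/n_z = 0.05135 and ∂z/∂N = −n_y/n_z = −0.05108.
Gradient magnitude |∇z| = √(a² + b²) = √(0.00264 + 0.00261) = 0.07243.
True dip = arctan(0.07243) = 4.1°, dipping toward NW (azimuth ≈ 315°).

4.1°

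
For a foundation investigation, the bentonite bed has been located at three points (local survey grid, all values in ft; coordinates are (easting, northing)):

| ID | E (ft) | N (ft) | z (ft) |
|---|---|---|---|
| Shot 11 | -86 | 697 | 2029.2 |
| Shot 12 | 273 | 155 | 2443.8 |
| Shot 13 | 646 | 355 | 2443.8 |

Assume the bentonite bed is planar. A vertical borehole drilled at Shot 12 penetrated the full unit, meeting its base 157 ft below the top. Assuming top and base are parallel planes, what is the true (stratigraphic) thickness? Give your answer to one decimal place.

Two edge vectors: Shot 11→Shot 12 = (359, -542, 414.6), Shot 11→Shot 13 = (732, -342, 414.6).
Normal n = (Shot 11→Shot 12) × (Shot 11→Shot 13) = (-82920, 154645.8, 273966).
So ∂z/∂E = −n_x/n_z = 0.30267 and ∂z/∂N = −n_y/n_z = −0.56447.
|∇z| = √(a²+b²) = 0.64049, so dip δ = arctan(0.64049) = 32.64°.
True thickness = vertical thickness × cos δ = 157 × cos 32.64° = 132.2 ft.

132.2 ft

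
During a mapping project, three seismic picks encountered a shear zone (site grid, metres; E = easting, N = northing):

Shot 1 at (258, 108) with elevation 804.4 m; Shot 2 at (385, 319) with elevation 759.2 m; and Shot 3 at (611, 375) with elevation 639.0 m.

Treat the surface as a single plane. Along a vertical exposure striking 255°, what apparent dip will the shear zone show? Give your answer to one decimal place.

Let the plane be z = a·E + b·N + c.
Shot 2−Shot 1: 127a + 211b = −45.2;  Shot 3−Shot 1: 353a + 267b = −165.4.
Solving gives a = −0.56270, b = 0.12447.
Unit vector along 255° is (sin 255°, cos 255°) = (-0.9659, -0.2588).
Slope in that direction = a·(-0.9659) + b·(-0.2588) = 0.51131.
Apparent dip = arctan|0.51131| = 27.1° (true dip is 30.0°, so apparent ≤ true as expected).

27.1°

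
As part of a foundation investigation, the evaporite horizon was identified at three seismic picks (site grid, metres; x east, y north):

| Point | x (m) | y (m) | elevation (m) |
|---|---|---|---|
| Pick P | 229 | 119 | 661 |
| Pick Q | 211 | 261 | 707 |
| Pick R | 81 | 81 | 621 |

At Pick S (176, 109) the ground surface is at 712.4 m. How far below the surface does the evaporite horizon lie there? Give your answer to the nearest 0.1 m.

64.5 m

Let the plane be z = a·x + b·y + c.
Pick Q−Pick P: −18a + 142b = 46;  Pick R−Pick P: −148a − 38b = −40.
Solving gives a = 0.18120, b = 0.34691.
Then c = 661 − a·229 − b·119 = 578.22.
At (176, 109): z_contact = 31.89 + 37.81 + 578.22 = 647.93 m.
Depth below ground = 712.4 − 647.93 = 64.5 m.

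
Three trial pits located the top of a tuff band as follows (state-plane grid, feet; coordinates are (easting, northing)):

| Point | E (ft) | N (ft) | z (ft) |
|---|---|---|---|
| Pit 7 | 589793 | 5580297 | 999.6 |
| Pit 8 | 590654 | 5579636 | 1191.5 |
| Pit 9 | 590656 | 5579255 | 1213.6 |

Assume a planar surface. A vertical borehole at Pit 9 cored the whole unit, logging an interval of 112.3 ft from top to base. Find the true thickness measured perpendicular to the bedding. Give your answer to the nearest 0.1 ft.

110.4 ft

Two edge vectors: Pit 7→Pit 8 = (861, -661, 191.9), Pit 7→Pit 9 = (863, -1042, 214).
Normal n = (Pit 7→Pit 8) × (Pit 7→Pit 9) = (58505.8, -18644.3, -326719).
So ∂z/∂E = −n_x/n_z = 0.17907 and ∂z/∂N = −n_y/n_z = −0.05707.
|∇z| = √(a²+b²) = 0.18794, so dip δ = arctan(0.18794) = 10.64°.
True thickness = vertical thickness × cos δ = 112.3 × cos 10.64° = 110.4 ft.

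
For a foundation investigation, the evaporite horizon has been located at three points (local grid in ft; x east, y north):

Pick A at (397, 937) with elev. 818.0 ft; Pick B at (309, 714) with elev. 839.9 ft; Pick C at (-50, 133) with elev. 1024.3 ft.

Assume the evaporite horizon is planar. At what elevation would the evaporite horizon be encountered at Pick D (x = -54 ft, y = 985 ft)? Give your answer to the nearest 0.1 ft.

Two edge vectors: Pick A→Pick B = (-88, -223, 21.9), Pick A→Pick C = (-447, -804, 206.3).
Normal n = (Pick A→Pick B) × (Pick A→Pick C) = (-28397.3, 8365.1, -28929).
So ∂z/∂x = −n_x/n_z = −0.98162 and ∂z/∂y = −n_y/n_z = 0.28916.
Intercept c from Pick A: 818 + 389.70 − 270.94 = 936.76.
At (-54, 985): z = 53.0 + 284.8 + 936.76 = 1274.6 ft.

1274.6 ft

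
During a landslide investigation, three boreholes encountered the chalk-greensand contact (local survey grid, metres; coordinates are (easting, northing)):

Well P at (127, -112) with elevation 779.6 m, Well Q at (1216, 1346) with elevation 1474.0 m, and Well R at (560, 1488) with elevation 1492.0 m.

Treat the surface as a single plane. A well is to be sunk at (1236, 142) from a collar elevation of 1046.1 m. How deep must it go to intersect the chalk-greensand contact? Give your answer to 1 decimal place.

85.7 m

Two edge vectors: Well P→Well Q = (1089, 1458, 694.4), Well P→Well R = (433, 1600, 712.4).
Normal n = (Well P→Well Q) × (Well P→Well R) = (-72360.8, -475128.4, 1111086).
So ∂z/∂E = −n_x/n_z = 0.065126 and ∂z/∂N = −n_y/n_z = 0.427625.
Intercept c from Well P: 779.6 − 8.27 + 47.89 = 819.22.
At (1236, 142): z_contact = 80.50 + 60.72 + 819.22 = 960.44 m.
Depth below ground = 1046.1 − 960.44 = 85.7 m.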